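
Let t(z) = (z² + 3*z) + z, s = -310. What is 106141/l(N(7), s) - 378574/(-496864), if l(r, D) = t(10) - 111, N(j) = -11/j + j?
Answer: 26374310235/7204528 ≈ 3660.8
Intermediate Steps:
N(j) = j - 11/j
t(z) = z² + 4*z
l(r, D) = 29 (l(r, D) = 10*(4 + 10) - 111 = 10*14 - 111 = 140 - 111 = 29)
106141/l(N(7), s) - 378574/(-496864) = 106141/29 - 378574/(-496864) = 106141*(1/29) - 378574*(-1/496864) = 106141/29 + 189287/248432 = 26374310235/7204528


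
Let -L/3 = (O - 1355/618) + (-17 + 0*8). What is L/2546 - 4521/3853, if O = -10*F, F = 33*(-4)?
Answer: -5468578843/2020806028 ≈ -2.7061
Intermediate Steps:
F = -132
O = 1320 (O = -10*(-132) = 1320)
L = -803899/206 (L = -3*((1320 - 1355/618) + (-17 + 0*8)) = -3*((1320 - 1355*1/618) + (-17 + 0)) = -3*((1320 - 1355/618) - 17) = -3*(814405/618 - 17) = -3*803899/618 = -803899/206 ≈ -3902.4)
L/2546 - 4521/3853 = -803899/206/2546 - 4521/3853 = -803899/206*1/2546 - 4521*1/3853 = -803899/524476 - 4521/3853 = -5468578843/2020806028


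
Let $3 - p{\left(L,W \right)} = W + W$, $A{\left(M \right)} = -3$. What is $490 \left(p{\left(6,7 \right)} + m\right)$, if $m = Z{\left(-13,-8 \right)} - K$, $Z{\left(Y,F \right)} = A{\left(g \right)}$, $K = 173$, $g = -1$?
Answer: $-91630$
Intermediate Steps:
$Z{\left(Y,F \right)} = -3$
$m = -176$ ($m = -3 - 173 = -176$)
$p{\left(L,W \right)} = 3 - 2 W$ ($p{\left(L,W \right)} = 3 - \left(W + W\right) = 3 - 2 W$)
$490 \left(p{\left(6,7 \right)} + m\right) = 490 \left(\left(3 - 14\right) - 176\right) = 490 \left(-11 - 176\right) = 490 \left(-187\right) = -91630$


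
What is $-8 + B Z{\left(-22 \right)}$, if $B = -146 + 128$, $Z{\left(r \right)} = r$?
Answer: $388$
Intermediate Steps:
$B = -18$
$-8 + B Z{\left(-22 \right)} = -8 - -396 = -8 + 396 = 388$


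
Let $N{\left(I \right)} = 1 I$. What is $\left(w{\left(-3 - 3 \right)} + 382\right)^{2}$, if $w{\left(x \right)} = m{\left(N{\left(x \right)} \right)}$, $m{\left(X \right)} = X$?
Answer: $141376$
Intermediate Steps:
$N{\left(I \right)} = I$
$w{\left(x \right)} = x$
$\left(w{\left(-3 - 3 \right)} + 382\right)^{2} = \left(\left(-3 - 3\right) + 382\right)^{2} = \left(-6 + 382\right)^{2} = 376^{2} = 141376$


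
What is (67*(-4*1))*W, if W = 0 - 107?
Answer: 28676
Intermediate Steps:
W = -107
(67*(-4*1))*W = (67*(-4*1))*(-107) = (67*(-4))*(-107) = -268*(-107) = 28676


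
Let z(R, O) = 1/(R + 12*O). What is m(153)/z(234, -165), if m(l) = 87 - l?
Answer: 115236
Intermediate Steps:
m(153)/z(234, -165) = (87 - 1*153)/(1/(234 + 12*(-165))) = (87 - 153)/(1/(234 - 1980)) = -66/(1/(-1746)) = -66/(-1/1746) = -66*(-1746) = 115236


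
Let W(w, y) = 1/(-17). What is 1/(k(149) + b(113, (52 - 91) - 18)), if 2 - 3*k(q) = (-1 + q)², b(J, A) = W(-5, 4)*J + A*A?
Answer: -51/206974 ≈ -0.00024641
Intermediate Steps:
W(w, y) = -1/17 (W(w, y) = 1*(-1/17) = -1/17)
b(J, A) = A² - J/17 (b(J, A) = -J/17 + A*A = -J/17 + A² = A² - J/17)
k(q) = ⅔ - (-1 + q)²/3
1/(k(149) + b(113, (52 - 91) - 18)) = 1/((⅔ - (-1 + 149)²/3) + (((52 - 91) - 18)² - 1/17*113)) = 1/((⅔ - ⅓*148²) + ((-39 - 18)² - 113/17)) = 1/((⅔ - ⅓*21904) + ((-57)² - 113/17)) = 1/((⅔ - 21904/3) + (3249 - 113/17)) = 1/(-21902/3 + 55120/17) = 1/(-206974/51) = -51/206974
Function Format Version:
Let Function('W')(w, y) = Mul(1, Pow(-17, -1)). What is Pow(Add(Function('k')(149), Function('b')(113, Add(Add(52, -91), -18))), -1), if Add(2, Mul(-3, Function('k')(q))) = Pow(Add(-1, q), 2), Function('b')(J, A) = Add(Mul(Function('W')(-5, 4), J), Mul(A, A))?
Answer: Rational(-51, 206974) ≈ -0.00024641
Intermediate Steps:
Function('W')(w, y) = Rational(-1, 17) (Function('W')(w, y) = Mul(1, Rational(-1, 17)) = Rational(-1, 17))
Function('b')(J, A) = Add(Pow(A, 2), Mul(Rational(-1, 17), J)) (Function('b')(J, A) = Add(Mul(Rational(-1, 17), J), Mul(A, A)) = Add(Mul(Rational(-1, 17), J), Pow(A, 2)) = Add(Pow(A, 2), Mul(Rational(-1, 17), J)))
Function('k')(q) = Add(Rational(2, 3), Mul(Rational(-1, 3), Pow(Add(-1, q), 2)))
Pow(Add(Function('k')(149), Function('b')(113, Add(Add(52, -91), -18))), -1) = Pow(Add(Add(Rational(2, 3), Mul(Rational(-1, 3), Pow(Add(-1, 149), 2))), Add(Pow(Add(Add(52, -91), -18), 2), Mul(Rational(-1, 17), 113))), -1) = Pow(Add(Add(Rational(2, 3), Mul(Rational(-1, 3), Pow(148, 2))), Add(Pow(Add(-39, -18), 2), Rational(-113, 17))), -1) = Pow(Add(Add(Rational(2, 3), Mul(Rational(-1, 3), 21904)), Add(Pow(-57, 2), Rational(-113, 17))), -1) = Pow(Add(Add(Rational(2, 3), Rational(-21904, 3)), Add(3249, Rational(-113, 17))), -1) = Pow(Add(Rational(-21902, 3), Rational(55120, 17)), -1) = Pow(Rational(-206974, 51), -1) = Rational(-51, 206974)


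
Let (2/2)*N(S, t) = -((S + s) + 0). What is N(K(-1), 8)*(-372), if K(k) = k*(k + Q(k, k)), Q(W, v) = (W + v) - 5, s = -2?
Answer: 2232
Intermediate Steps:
Q(W, v) = -5 + W + v
K(k) = k*(-5 + 3*k) (K(k) = k*(k + (-5 + k + k)) = k*(k + (-5 + 2*k)) = k*(-5 + 3*k))
N(S, t) = 2 - S (N(S, t) = -((S - 2) + 0) = -((-2 + S) + 0) = -(-2 + S) = 2 - S)
N(K(-1), 8)*(-372) = (2 - (-1)*(-5 + 3*(-1)))*(-372) = (2 - (-1)*(-5 - 3))*(-372) = (2 - (-1)*(-8))*(-372) = (2 - 1*8)*(-372) = (2 - 8)*(-372) = -6*(-372) = 2232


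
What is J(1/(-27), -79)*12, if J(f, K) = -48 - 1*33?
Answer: -972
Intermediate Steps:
J(f, K) = -81 (J(f, K) = -48 - 33 = -81)
J(1/(-27), -79)*12 = -81*12 = -972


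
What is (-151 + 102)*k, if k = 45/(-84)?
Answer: 105/4 ≈ 26.250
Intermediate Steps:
k = -15/28 (k = 45*(-1/84) = -15/28 ≈ -0.53571)
(-151 + 102)*k = (-151 + 102)*(-15/28) = -49*(-15/28) = 105/4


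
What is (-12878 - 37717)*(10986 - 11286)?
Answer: 15178500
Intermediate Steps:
(-12878 - 37717)*(10986 - 11286) = -50595*(-300) = 15178500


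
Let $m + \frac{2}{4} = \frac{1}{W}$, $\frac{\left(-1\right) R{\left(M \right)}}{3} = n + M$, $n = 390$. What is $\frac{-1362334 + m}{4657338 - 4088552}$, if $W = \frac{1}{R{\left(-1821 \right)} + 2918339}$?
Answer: $\frac{3120595}{1137572} \approx 2.7432$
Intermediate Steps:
$R{\left(M \right)} = -1170 - 3 M$ ($R{\left(M \right)} = - 3 \left(390 + M\right) = -1170 - 3 M$)
$W = \frac{1}{2922632}$ ($W = \frac{1}{\left(-1170 - -5463\right) + 2918339} = \frac{1}{\left(-1170 + 5463\right) + 2918339} = \frac{1}{4293 + 2918339} = \frac{1}{2922632} \approx 3.4216 \cdot 10^{-7}$)
$m = \frac{5845263}{2}$ ($m = - \frac{1}{2} + \frac{1}{\frac{1}{2922632}} = - \frac{1}{2} + 2922632 = \frac{5845263}{2} \approx 2.9226 \cdot 10^{6}$)
$\frac{-1362334 + m}{4657338 - 4088552} = \frac{-1362334 + \frac{5845263}{2}}{4657338 - 4088552} = \frac{3120595}{2 \cdot 568786} = \frac{3120595}{2} \cdot \frac{1}{568786} = \frac{3120595}{1137572}$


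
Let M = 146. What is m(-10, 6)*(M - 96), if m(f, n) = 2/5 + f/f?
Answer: 70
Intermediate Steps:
m(f, n) = 7/5 (m(f, n) = 2*(⅕) + 1 = ⅖ + 1 = 7/5)
m(-10, 6)*(M - 96) = 7*(146 - 96)/5 = (7/5)*50 = 70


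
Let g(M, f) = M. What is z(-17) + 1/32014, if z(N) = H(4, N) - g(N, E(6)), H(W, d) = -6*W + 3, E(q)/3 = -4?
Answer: -128055/32014 ≈ -4.0000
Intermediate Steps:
E(q) = -12 (E(q) = 3*(-4) = -12)
H(W, d) = 3 - 6*W
z(N) = -21 - N (z(N) = (3 - 6*4) - N = (3 - 24) - N = -21 - N)
z(-17) + 1/32014 = (-21 - 1*(-17)) + 1/32014 = (-21 + 17) + 1/32014 = -4 + 1/32014 = -128055/32014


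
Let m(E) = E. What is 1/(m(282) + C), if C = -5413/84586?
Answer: 84586/23847839 ≈ 0.0035469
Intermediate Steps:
C = -5413/84586 (C = -5413*1/84586 = -5413/84586 ≈ -0.063994)
1/(m(282) + C) = 1/(282 - 5413/84586) = 1/(23847839/84586) = 84586/23847839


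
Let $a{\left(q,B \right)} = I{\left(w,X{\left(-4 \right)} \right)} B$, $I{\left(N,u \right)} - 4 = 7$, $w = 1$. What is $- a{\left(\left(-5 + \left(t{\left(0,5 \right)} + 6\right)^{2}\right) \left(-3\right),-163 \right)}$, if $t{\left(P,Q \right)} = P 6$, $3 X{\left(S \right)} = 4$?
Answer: $1793$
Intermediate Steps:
$X{\left(S \right)} = \frac{4}{3}$ ($X{\left(S \right)} = \frac{1}{3} \cdot 4 = \frac{4}{3}$)
$t{\left(P,Q \right)} = 6 P$
$I{\left(N,u \right)} = 11$ ($I{\left(N,u \right)} = 4 + 7 = 11$)
$a{\left(q,B \right)} = 11 B$
$- a{\left(\left(-5 + \left(t{\left(0,5 \right)} + 6\right)^{2}\right) \left(-3\right),-163 \right)} = - 11 \left(-163\right) = \left(-1\right) \left(-1793\right) = 1793$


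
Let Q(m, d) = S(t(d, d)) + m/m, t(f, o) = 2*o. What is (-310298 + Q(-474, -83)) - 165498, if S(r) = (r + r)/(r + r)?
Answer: -475794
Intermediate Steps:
S(r) = 1 (S(r) = (2*r)/((2*r)) = (2*r)*(1/(2*r)) = 1)
Q(m, d) = 2 (Q(m, d) = 1 + m/m = 1 + 1 = 2)
(-310298 + Q(-474, -83)) - 165498 = (-310298 + 2) - 165498 = -310296 - 165498 = -475794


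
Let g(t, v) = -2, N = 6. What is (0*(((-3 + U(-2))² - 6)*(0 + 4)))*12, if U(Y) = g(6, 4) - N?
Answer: 0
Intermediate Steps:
U(Y) = -8 (U(Y) = -2 - 1*6 = -2 - 6 = -8)
(0*(((-3 + U(-2))² - 6)*(0 + 4)))*12 = (0*(((-3 - 8)² - 6)*(0 + 4)))*12 = (0*(((-11)² - 6)*4))*12 = (0*((121 - 6)*4))*12 = (0*(115*4))*12 = (0*460)*12 = 0*12 = 0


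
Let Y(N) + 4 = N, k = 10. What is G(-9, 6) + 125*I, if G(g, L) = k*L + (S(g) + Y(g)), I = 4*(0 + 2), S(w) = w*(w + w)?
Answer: 1209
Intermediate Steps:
Y(N) = -4 + N
S(w) = 2*w² (S(w) = w*(2*w) = 2*w²)
I = 8 (I = 4*2 = 8)
G(g, L) = -4 + g + 2*g² + 10*L (G(g, L) = 10*L + (2*g² + (-4 + g)) = 10*L + (-4 + g + 2*g²) = -4 + g + 2*g² + 10*L)
G(-9, 6) + 125*I = (-4 - 9 + 2*(-9)² + 10*6) + 125*8 = (-4 - 9 + 2*81 + 60) + 1000 = (-4 - 9 + 162 + 60) + 1000 = 209 + 1000 = 1209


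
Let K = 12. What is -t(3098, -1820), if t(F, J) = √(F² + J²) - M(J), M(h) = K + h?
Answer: -1808 - 2*√3227501 ≈ -5401.0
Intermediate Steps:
M(h) = 12 + h
t(F, J) = -12 + √(F² + J²) - J (t(F, J) = √(F² + J²) - (12 + J) = √(F² + J²) + (-12 - J) = -12 + √(F² + J²) - J)
-t(3098, -1820) = -(-12 + √(3098² + (-1820)²) - 1*(-1820)) = -(-12 + √(9597604 + 3312400) + 1820) = -(-12 + √12910004 + 1820) = -(-12 + 2*√3227501 + 1820) = -(1808 + 2*√3227501) = -1808 - 2*√3227501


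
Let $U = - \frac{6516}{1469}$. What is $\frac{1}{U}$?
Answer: $- \frac{1469}{6516} \approx -0.22545$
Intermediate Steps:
$U = - \frac{6516}{1469}$ ($U = \left(-6516\right) \frac{1}{1469} = - \frac{6516}{1469} \approx -4.4357$)
$\frac{1}{U} = \frac{1}{- \frac{6516}{1469}} = - \frac{1469}{6516}$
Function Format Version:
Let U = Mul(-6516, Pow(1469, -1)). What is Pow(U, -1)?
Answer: Rational(-1469, 6516) ≈ -0.22545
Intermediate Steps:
U = Rational(-6516, 1469) (U = Mul(-6516, Rational(1, 1469)) = Rational(-6516, 1469) ≈ -4.4357)
Pow(U, -1) = Pow(Rational(-6516, 1469), -1) = Rational(-1469, 6516)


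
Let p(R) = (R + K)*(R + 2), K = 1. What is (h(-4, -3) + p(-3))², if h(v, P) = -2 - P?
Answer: 9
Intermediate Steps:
p(R) = (1 + R)*(2 + R) (p(R) = (R + 1)*(R + 2) = (1 + R)*(2 + R))
(h(-4, -3) + p(-3))² = ((-2 - 1*(-3)) + (2 + (-3)² + 3*(-3)))² = ((-2 + 3) + (2 + 9 - 9))² = (1 + 2)² = 3² = 9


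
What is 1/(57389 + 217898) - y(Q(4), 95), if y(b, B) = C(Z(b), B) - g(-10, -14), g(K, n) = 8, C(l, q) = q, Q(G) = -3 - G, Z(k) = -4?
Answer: -23949968/275287 ≈ -87.000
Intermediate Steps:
y(b, B) = -8 + B (y(b, B) = B - 1*8 = B - 8 = -8 + B)
1/(57389 + 217898) - y(Q(4), 95) = 1/(57389 + 217898) - (-8 + 95) = 1/275287 - 1*87 = 1/275287 - 87 = -23949968/275287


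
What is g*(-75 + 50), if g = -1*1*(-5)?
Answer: -125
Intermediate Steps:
g = 5 (g = -1*(-5) = 5)
g*(-75 + 50) = 5*(-75 + 50) = 5*(-25) = -125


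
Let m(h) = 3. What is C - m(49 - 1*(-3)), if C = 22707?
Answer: 22704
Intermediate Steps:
C - m(49 - 1*(-3)) = 22707 - 1*3 = 22707 - 3 = 22704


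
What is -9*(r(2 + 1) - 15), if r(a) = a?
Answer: 108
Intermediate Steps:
-9*(r(2 + 1) - 15) = -9*((2 + 1) - 15) = -9*(3 - 15) = -9*(-12) = 108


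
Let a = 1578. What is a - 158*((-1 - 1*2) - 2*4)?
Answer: 3316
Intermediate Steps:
a - 158*((-1 - 1*2) - 2*4) = 1578 - 158*((-1 - 1*2) - 2*4) = 1578 - 158*((-1 - 2) - 8) = 1578 - 158*(-3 - 8) = 1578 - 158*(-11) = 1578 + 1738 = 3316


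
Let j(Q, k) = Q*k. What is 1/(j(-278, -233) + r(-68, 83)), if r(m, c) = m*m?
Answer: 1/69398 ≈ 1.4410e-5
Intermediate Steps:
r(m, c) = m²
1/(j(-278, -233) + r(-68, 83)) = 1/(-278*(-233) + (-68)²) = 1/(64774 + 4624) = 1/69398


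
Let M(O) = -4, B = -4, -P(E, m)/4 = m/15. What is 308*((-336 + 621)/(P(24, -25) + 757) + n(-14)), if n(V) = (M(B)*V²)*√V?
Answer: 263340/2291 - 241472*I*√14 ≈ 114.95 - 9.0351e+5*I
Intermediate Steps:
P(E, m) = -4*m/15
n(V) = -4*V^(5/2) (n(V) = (-4*V²)*√V = -4*V^(5/2))
308*((-336 + 621)/(P(24, -25) + 757) + n(-14)) = 308*((-336 + 621)/(-4/15*(-25) + 757) - 784*I*√14) = 308*(285/(20/3 + 757) - 784*I*√14) = 308*(285/(2291/3) - 784*I*√14) = 308*(285*(3/2291) - 784*I*√14) = 308*(855/2291 - 784*I*√14) = 263340/2291 - 241472*I*√14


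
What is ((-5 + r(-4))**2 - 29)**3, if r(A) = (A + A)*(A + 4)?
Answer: -64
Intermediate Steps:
r(A) = 2*A*(4 + A) (r(A) = (2*A)*(4 + A) = 2*A*(4 + A))
((-5 + r(-4))**2 - 29)**3 = ((-5 + 2*(-4)*(4 - 4))**2 - 29)**3 = ((-5 + 2*(-4)*0)**2 - 29)**3 = ((-5 + 0)**2 - 29)**3 = ((-5)**2 - 29)**3 = (25 - 29)**3 = (-4)**3 = -64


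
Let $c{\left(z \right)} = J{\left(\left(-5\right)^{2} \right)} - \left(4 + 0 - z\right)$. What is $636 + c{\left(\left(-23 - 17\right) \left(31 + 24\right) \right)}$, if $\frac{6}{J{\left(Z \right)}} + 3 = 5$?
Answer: $-1565$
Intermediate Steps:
$J{\left(Z \right)} = 3$ ($J{\left(Z \right)} = \frac{6}{-3 + 5} = \frac{6}{2} = 6 \cdot \frac{1}{2} = 3$)
$c{\left(z \right)} = -1 + z$ ($c{\left(z \right)} = 3 - \left(4 + 0 - z\right) = 3 + \left(z - \left(4 + 0\right)\right) = 3 + \left(z - 4\right) = 3 + \left(-4 + z\right) = -1 + z$)
$636 + c{\left(\left(-23 - 17\right) \left(31 + 24\right) \right)} = 636 + \left(-1 + \left(-23 - 17\right) \left(31 + 24\right)\right) = 636 - 2201 = -1565$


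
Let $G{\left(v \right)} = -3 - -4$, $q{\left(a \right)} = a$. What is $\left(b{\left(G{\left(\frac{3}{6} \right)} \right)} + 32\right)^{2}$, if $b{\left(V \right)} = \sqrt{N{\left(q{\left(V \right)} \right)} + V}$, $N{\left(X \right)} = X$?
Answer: $\left(32 + \sqrt{2}\right)^{2} \approx 1116.5$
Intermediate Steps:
$G{\left(v \right)} = 1$ ($G{\left(v \right)} = -3 + 4 = 1$)
$b{\left(V \right)} = \sqrt{2} \sqrt{V}$ ($b{\left(V \right)} = \sqrt{V + V} = \sqrt{2 V} = \sqrt{2} \sqrt{V}$)
$\left(b{\left(G{\left(\frac{3}{6} \right)} \right)} + 32\right)^{2} = \left(\sqrt{2} \sqrt{1} + 32\right)^{2} = \left(\sqrt{2} \cdot 1 + 32\right)^{2} = \left(\sqrt{2} + 32\right)^{2} = \left(32 + \sqrt{2}\right)^{2}$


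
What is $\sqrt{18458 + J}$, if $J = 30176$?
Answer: $\sqrt{48634} \approx 220.53$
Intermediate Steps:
$\sqrt{18458 + J} = \sqrt{18458 + 30176} = \sqrt{48634}$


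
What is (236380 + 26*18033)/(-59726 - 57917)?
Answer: -705238/117643 ≈ -5.9947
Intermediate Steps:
(236380 + 26*18033)/(-59726 - 57917) = (236380 + 468858)/(-117643) = 705238*(-1/117643) = -705238/117643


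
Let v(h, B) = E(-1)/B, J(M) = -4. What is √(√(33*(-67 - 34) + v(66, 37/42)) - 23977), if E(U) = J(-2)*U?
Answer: √(-32824513 + 37*I*√4556661)/37 ≈ 0.18629 + 154.85*I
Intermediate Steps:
E(U) = -4*U
v(h, B) = 4/B (v(h, B) = (-4*(-1))/B = 4/B)
√(√(33*(-67 - 34) + v(66, 37/42)) - 23977) = √(√(33*(-67 - 34) + 4/((37/42))) - 23977) = √(√(33*(-101) + 4/((37*(1/42)))) - 23977) = √(√(-3333 + 4/(37/42)) - 23977) = √(√(-3333 + 4*(42/37)) - 23977) = √(√(-3333 + 168/37) - 23977) = √(√(-123153/37) - 23977) = √(I*√4556661/37 - 23977) = √(-23977 + I*√4556661/37)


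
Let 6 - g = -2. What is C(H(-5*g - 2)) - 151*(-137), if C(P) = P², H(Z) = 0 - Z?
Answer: 22451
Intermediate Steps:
g = 8 (g = 6 - 1*(-2) = 6 + 2 = 8)
H(Z) = -Z
C(H(-5*g - 2)) - 151*(-137) = (-(-5*8 - 2))² - 151*(-137) = (-(-40 - 2))² + 20687 = (-1*(-42))² + 20687 = 42² + 20687 = 1764 + 20687 = 22451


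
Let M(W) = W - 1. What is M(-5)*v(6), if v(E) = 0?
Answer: 0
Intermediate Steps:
M(W) = -1 + W
M(-5)*v(6) = (-1 - 5)*0 = -6*0 = 0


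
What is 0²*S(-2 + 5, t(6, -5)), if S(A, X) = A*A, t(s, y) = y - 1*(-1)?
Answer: 0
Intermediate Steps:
t(s, y) = 1 + y (t(s, y) = y + 1 = 1 + y)
S(A, X) = A²
0²*S(-2 + 5, t(6, -5)) = 0²*(-2 + 5)² = 0*3² = 0*9 = 0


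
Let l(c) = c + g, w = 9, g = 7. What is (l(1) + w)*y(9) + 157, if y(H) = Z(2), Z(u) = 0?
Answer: 157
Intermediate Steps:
y(H) = 0
l(c) = 7 + c (l(c) = c + 7 = 7 + c)
(l(1) + w)*y(9) + 157 = ((7 + 1) + 9)*0 + 157 = (8 + 9)*0 + 157 = 17*0 + 157 = 0 + 157 = 157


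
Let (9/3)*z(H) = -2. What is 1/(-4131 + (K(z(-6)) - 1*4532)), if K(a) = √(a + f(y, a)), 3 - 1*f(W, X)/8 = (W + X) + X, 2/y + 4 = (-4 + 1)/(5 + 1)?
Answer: -77967/675427783 - 39*√2/675427783 ≈ -0.00011552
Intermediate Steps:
y = -4/9 (y = 2/(-4 + (-4 + 1)/(5 + 1)) = 2/(-4 - 3/6) = 2/(-4 - 3*⅙) = 2/(-4 - ½) = 2/(-9/2) = 2*(-2/9) = -4/9 ≈ -0.44444)
z(H) = -⅔ (z(H) = (⅓)*(-2) = -⅔)
f(W, X) = 24 - 16*X - 8*W (f(W, X) = 24 - 8*((W + X) + X) = 24 - 8*(W + 2*X) = 24 + (-16*X - 8*W) = 24 - 16*X - 8*W)
K(a) = √(248/9 - 15*a) (K(a) = √(a + (24 - 16*a - 8*(-4/9))) = √(a + (24 - 16*a + 32/9)) = √(a + (248/9 - 16*a)) = √(248/9 - 15*a))
1/(-4131 + (K(z(-6)) - 1*4532)) = 1/(-4131 + (√(248 - 135*(-⅔))/3 - 1*4532)) = 1/(-4131 + (√(248 + 90)/3 - 4532)) = 1/(-4131 + (√338/3 - 4532)) = 1/(-4131 + ((13*√2)/3 - 4532)) = 1/(-4131 + (13*√2/3 - 4532)) = 1/(-4131 + (-4532 + 13*√2/3)) = 1/(-8663 + 13*√2/3)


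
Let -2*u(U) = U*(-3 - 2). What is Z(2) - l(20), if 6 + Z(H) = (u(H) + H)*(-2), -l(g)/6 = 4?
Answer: 4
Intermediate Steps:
l(g) = -24 (l(g) = -6*4 = -24)
u(U) = 5*U/2 (u(U) = -U*(-3 - 2)/2 = -U*(-5)/2 = -(-5)*U/2 = 5*U/2)
Z(H) = -6 - 7*H (Z(H) = -6 + (5*H/2 + H)*(-2) = -6 + (7*H/2)*(-2) = -6 - 7*H)
Z(2) - l(20) = (-6 - 7*2) - 1*(-24) = (-6 - 14) + 24 = -20 + 24 = 4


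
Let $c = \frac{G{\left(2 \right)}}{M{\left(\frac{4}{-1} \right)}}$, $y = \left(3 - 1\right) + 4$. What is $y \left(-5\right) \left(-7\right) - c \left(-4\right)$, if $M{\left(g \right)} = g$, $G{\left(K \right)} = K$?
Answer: $208$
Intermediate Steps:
$y = 6$ ($y = 2 + 4 = 6$)
$c = - \frac{1}{2}$ ($c = \frac{2}{4 \frac{1}{-1}} = \frac{2}{4 \left(-1\right)} = \frac{2}{-4} = 2 \left(- \frac{1}{4}\right) = - \frac{1}{2} \approx -0.5$)
$y \left(-5\right) \left(-7\right) - c \left(-4\right) = 6 \left(-5\right) \left(-7\right) - \left(- \frac{1}{2}\right) \left(-4\right) = \left(-30\right) \left(-7\right) - 2 = 210 - 2 = 208$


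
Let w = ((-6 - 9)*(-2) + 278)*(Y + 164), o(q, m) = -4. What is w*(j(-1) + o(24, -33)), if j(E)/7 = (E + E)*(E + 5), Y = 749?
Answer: -16872240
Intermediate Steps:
j(E) = 14*E*(5 + E) (j(E) = 7*((E + E)*(E + 5)) = 7*((2*E)*(5 + E)) = 7*(2*E*(5 + E)) = 14*E*(5 + E))
w = 281204 (w = ((-6 - 9)*(-2) + 278)*(749 + 164) = (-15*(-2) + 278)*913 = (30 + 278)*913 = 308*913 = 281204)
w*(j(-1) + o(24, -33)) = 281204*(14*(-1)*(5 - 1) - 4) = 281204*(14*(-1)*4 - 4) = 281204*(-56 - 4) = 281204*(-60) = -16872240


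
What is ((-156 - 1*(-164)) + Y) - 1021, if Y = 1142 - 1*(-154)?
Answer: 283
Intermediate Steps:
Y = 1296 (Y = 1142 + 154 = 1296)
((-156 - 1*(-164)) + Y) - 1021 = ((-156 - 1*(-164)) + 1296) - 1021 = ((-156 + 164) + 1296) - 1021 = (8 + 1296) - 1021 = 1304 - 1021 = 283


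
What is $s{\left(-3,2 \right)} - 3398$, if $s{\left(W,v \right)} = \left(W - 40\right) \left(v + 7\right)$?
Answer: $-3785$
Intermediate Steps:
$s{\left(W,v \right)} = \left(-40 + W\right) \left(7 + v\right)$
$s{\left(-3,2 \right)} - 3398 = \left(-280 - 80 + 7 \left(-3\right) - 6\right) - 3398 = \left(-280 - 80 - 21 - 6\right) - 3398 = -387 - 3398 = -3785$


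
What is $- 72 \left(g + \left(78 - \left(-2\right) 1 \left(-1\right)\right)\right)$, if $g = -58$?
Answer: $-1296$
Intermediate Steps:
$- 72 \left(g + \left(78 - \left(-2\right) 1 \left(-1\right)\right)\right) = - 72 \left(-58 + \left(78 - \left(-2\right) 1 \left(-1\right)\right)\right) = - 72 \left(-58 + \left(78 - \left(-2\right) \left(-1\right)\right)\right) = - 72 \left(-58 + \left(78 - 2\right)\right) = - 72 \left(-58 + 76\right) = \left(-72\right) 18 = -1296$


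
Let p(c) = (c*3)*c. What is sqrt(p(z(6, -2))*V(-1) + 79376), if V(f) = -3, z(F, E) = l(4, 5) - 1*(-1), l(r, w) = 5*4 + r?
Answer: sqrt(73751) ≈ 271.57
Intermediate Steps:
l(r, w) = 20 + r
z(F, E) = 25 (z(F, E) = (20 + 4) - 1*(-1) = 24 + 1 = 25)
p(c) = 3*c**2 (p(c) = (3*c)*c = 3*c**2)
sqrt(p(z(6, -2))*V(-1) + 79376) = sqrt((3*25**2)*(-3) + 79376) = sqrt((3*625)*(-3) + 79376) = sqrt(1875*(-3) + 79376) = sqrt(-5625 + 79376) = sqrt(73751)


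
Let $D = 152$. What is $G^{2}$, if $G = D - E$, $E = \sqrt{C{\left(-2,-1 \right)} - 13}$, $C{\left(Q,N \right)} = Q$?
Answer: $\left(152 - i \sqrt{15}\right)^{2} \approx 23089.0 - 1177.4 i$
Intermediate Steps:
$E = i \sqrt{15}$ ($E = \sqrt{-2 - 13} = \sqrt{-15} = i \sqrt{15} \approx 3.873 i$)
$G = 152 - i \sqrt{15} \approx 152.0 - 3.873 i$
$G^{2} = \left(152 - i \sqrt{15}\right)^{2}$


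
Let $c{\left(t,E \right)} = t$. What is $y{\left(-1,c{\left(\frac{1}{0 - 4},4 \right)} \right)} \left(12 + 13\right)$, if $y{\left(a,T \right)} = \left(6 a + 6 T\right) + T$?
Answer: $- \frac{775}{4} \approx -193.75$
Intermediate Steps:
$y{\left(a,T \right)} = 6 a + 7 T$ ($y{\left(a,T \right)} = \left(6 T + 6 a\right) + T = 6 a + 7 T$)
$y{\left(-1,c{\left(\frac{1}{0 - 4},4 \right)} \right)} \left(12 + 13\right) = \left(6 \left(-1\right) + \frac{7}{0 - 4}\right) \left(12 + 13\right) = \left(-6 + \frac{7}{-4}\right) 25 = \left(-6 + 7 \left(- \frac{1}{4}\right)\right) 25 = \left(-6 - \frac{7}{4}\right) 25 = \left(- \frac{31}{4}\right) 25 = - \frac{775}{4}$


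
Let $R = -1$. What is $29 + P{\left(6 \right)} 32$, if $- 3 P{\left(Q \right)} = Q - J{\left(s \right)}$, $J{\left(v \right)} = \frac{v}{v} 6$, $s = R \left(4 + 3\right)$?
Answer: $29$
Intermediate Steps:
$s = -7$ ($s = - (4 + 3) = \left(-1\right) 7 = -7$)
$J{\left(v \right)} = 6$ ($J{\left(v \right)} = 1 \cdot 6 = 6$)
$P{\left(Q \right)} = 2 - \frac{Q}{3}$ ($P{\left(Q \right)} = - \frac{Q - 6}{3} = - \frac{-6 + Q}{3} = 2 - \frac{Q}{3}$)
$29 + P{\left(6 \right)} 32 = 29 + \left(2 - 2\right) 32 = 29 + 0 \cdot 32 = 29 + 0 = 29$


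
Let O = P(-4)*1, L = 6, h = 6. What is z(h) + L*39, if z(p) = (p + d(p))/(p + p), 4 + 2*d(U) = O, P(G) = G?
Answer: 1405/6 ≈ 234.17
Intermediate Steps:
O = -4 (O = -4*1 = -4)
d(U) = -4 (d(U) = -2 + (1/2)*(-4) = -2 - 2 = -4)
z(p) = (-4 + p)/(2*p) (z(p) = (p - 4)/(p + p) = (-4 + p)/((2*p)) = (-4 + p)*(1/(2*p)) = (-4 + p)/(2*p))
z(h) + L*39 = (1/2)*(-4 + 6)/6 + 6*39 = (1/2)*(1/6)*2 + 234 = 1/6 + 234 = 1405/6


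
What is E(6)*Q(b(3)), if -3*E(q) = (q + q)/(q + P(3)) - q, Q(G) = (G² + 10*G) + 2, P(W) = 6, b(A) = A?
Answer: 205/3 ≈ 68.333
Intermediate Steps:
Q(G) = 2 + G² + 10*G
E(q) = q/3 - 2*q/(3*(6 + q)) (E(q) = -((q + q)/(q + 6) - q)/3 = -((2*q)/(6 + q) - q)/3 = -(2*q/(6 + q) - q)/3 = -(-q + 2*q/(6 + q))/3 = q/3 - 2*q/(3*(6 + q)))
E(6)*Q(b(3)) = ((⅓)*6*(4 + 6)/(6 + 6))*(2 + 3² + 10*3) = ((⅓)*6*10/12)*(2 + 9 + 30) = ((⅓)*6*(1/12)*10)*41 = (5/3)*41 = 205/3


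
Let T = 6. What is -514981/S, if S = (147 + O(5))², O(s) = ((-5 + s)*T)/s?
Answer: -514981/21609 ≈ -23.832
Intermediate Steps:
O(s) = (-30 + 6*s)/s (O(s) = ((-5 + s)*6)/s = (-30 + 6*s)/s)
S = 21609 (S = (147 + (6 - 30/5))² = (147 + (6 - 30*⅕))² = (147 + (6 - 6))² = (147 + 0)² = 147² = 21609)
-514981/S = -514981/21609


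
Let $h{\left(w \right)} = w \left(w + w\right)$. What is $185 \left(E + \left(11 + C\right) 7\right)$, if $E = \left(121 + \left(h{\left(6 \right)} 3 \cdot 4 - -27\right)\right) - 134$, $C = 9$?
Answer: $188330$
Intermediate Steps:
$h{\left(w \right)} = 2 w^{2}$ ($h{\left(w \right)} = w 2 w = 2 w^{2}$)
$E = 878$ ($E = \left(121 - \left(-27 - 2 \cdot 6^{2} \cdot 3 \cdot 4\right)\right) - 134 = \left(121 + \left(2 \cdot 36 \cdot 3 \cdot 4 + 27\right)\right) - 134 = \left(121 + \left(72 \cdot 3 \cdot 4 + 27\right)\right) - 134 = \left(121 + \left(216 \cdot 4 + 27\right)\right) - 134 = \left(121 + \left(864 + 27\right)\right) - 134 = \left(121 + 891\right) - 134 = 1012 - 134 = 878$)
$185 \left(E + \left(11 + C\right) 7\right) = 185 \left(878 + \left(11 + 9\right) 7\right) = 185 \left(878 + 20 \cdot 7\right) = 185 \left(878 + 140\right) = 185 \cdot 1018 = 188330$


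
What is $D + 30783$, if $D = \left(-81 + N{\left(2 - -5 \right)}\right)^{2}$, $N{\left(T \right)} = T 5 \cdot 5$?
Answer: $39619$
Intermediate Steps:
$N{\left(T \right)} = 25 T$ ($N{\left(T \right)} = 5 T 5 = 25 T$)
$D = 8836$ ($D = \left(-81 + 25 \left(2 - -5\right)\right)^{2} = \left(-81 + 25 \left(2 + 5\right)\right)^{2} = \left(-81 + 25 \cdot 7\right)^{2} = \left(-81 + 175\right)^{2} = 94^{2} = 8836$)
$D + 30783 = 8836 + 30783 = 39619$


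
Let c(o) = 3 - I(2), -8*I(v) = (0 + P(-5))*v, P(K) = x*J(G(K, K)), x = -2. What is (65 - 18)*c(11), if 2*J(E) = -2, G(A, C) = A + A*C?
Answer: 329/2 ≈ 164.50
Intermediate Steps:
J(E) = -1 (J(E) = (½)*(-2) = -1)
P(K) = 2 (P(K) = -2*(-1) = 2)
I(v) = -v/4 (I(v) = -(0 + 2)*v/8 = -v/4)
c(o) = 7/2 (c(o) = 3 - (-1)*2/4 = 3 - 1*(-½) = 3 + ½ = 7/2)
(65 - 18)*c(11) = (65 - 18)*(7/2) = 47*(7/2) = 329/2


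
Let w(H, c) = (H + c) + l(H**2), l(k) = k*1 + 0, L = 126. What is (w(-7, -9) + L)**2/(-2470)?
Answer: -25281/2470 ≈ -10.235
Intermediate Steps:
l(k) = k (l(k) = k + 0 = k)
w(H, c) = H + c + H**2 (w(H, c) = (H + c) + H**2 = H + c + H**2)
(w(-7, -9) + L)**2/(-2470) = ((-7 - 9 + (-7)**2) + 126)**2/(-2470) = ((-7 - 9 + 49) + 126)**2*(-1/2470) = (33 + 126)**2*(-1/2470) = 159**2*(-1/2470) = 25281*(-1/2470) = -25281/2470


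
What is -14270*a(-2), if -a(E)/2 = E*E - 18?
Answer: -399560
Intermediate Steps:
a(E) = 36 - 2*E² (a(E) = -2*(E*E - 18) = -2*(E² - 18) = -2*(-18 + E²) = 36 - 2*E²)
-14270*a(-2) = -14270*(36 - 2*(-2)²) = -14270*(36 - 2*4) = -14270*(36 - 8) = -14270*28 = -399560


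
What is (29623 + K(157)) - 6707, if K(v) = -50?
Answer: 22866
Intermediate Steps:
(29623 + K(157)) - 6707 = (29623 - 50) - 6707 = 29573 - 6707 = 22866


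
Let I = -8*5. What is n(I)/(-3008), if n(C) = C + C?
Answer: 5/188 ≈ 0.026596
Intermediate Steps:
I = -40
n(C) = 2*C
n(I)/(-3008) = (2*(-40))/(-3008) = -80*(-1/3008) = 5/188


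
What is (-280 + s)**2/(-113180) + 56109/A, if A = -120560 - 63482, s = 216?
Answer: -1776063163/5207468390 ≈ -0.34106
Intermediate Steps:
A = -184042
(-280 + s)**2/(-113180) + 56109/A = (-280 + 216)**2/(-113180) + 56109/(-184042) = (-64)**2*(-1/113180) + 56109*(-1/184042) = 4096*(-1/113180) - 56109/184042 = -1024/28295 - 56109/184042 = -1776063163/5207468390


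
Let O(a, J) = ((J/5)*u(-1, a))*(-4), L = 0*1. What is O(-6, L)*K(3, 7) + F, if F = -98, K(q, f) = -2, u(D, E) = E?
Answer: -98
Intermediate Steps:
L = 0
O(a, J) = -4*J*a/5 (O(a, J) = ((J/5)*a)*(-4) = (J*a/5)*(-4) = -4*J*a/5)
O(-6, L)*K(3, 7) + F = -4/5*0*(-6)*(-2) - 98 = 0*(-2) - 98 = 0 - 98 = -98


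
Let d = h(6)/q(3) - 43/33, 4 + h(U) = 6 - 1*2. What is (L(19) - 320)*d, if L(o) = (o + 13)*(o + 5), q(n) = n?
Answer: -19264/33 ≈ -583.76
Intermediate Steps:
h(U) = 0 (h(U) = -4 + (6 - 1*2) = -4 + (6 - 2) = -4 + 4 = 0)
d = -43/33 (d = 0/3 - 43/33 = 0*(⅓) - 43*1/33 = 0 - 43/33 = -43/33 ≈ -1.3030)
L(o) = (5 + o)*(13 + o) (L(o) = (13 + o)*(5 + o) = (5 + o)*(13 + o))
(L(19) - 320)*d = ((65 + 19² + 18*19) - 320)*(-43/33) = ((65 + 361 + 342) - 320)*(-43/33) = (768 - 320)*(-43/33) = 448*(-43/33) = -19264/33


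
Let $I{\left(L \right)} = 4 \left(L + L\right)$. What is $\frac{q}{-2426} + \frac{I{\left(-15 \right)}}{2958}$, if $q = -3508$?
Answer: $\frac{840462}{598009} \approx 1.4054$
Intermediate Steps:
$I{\left(L \right)} = 8 L$ ($I{\left(L \right)} = 4 \cdot 2 L = 8 L$)
$\frac{q}{-2426} + \frac{I{\left(-15 \right)}}{2958} = - \frac{3508}{-2426} + \frac{8 \left(-15\right)}{2958} = \left(-3508\right) \left(- \frac{1}{2426}\right) - \frac{20}{493} = \frac{1754}{1213} - \frac{20}{493} = \frac{840462}{598009}$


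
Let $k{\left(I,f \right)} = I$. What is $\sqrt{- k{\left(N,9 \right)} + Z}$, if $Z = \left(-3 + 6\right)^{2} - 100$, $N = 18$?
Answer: $i \sqrt{109} \approx 10.44 i$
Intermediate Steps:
$Z = -91$ ($Z = 3^{2} - 100 = 9 - 100 = -91$)
$\sqrt{- k{\left(N,9 \right)} + Z} = \sqrt{\left(-1\right) 18 - 91} = \sqrt{-18 - 91} = \sqrt{-109} = i \sqrt{109}$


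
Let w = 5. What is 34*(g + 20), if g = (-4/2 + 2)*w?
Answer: 680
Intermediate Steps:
g = 0 (g = (-4/2 + 2)*5 = (-4*1/2 + 2)*5 = (-2 + 2)*5 = 0*5 = 0)
34*(g + 20) = 34*(0 + 20) = 34*20 = 680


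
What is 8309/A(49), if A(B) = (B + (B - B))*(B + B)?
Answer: 1187/686 ≈ 1.7303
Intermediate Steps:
A(B) = 2*B² (A(B) = (B + 0)*(2*B) = B*(2*B) = 2*B²)
8309/A(49) = 8309/((2*49²)) = 8309/((2*2401)) = 8309/4802 = 8309*(1/4802) = 1187/686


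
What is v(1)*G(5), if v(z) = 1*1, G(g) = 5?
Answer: 5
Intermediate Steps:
v(z) = 1
v(1)*G(5) = 1*5 = 5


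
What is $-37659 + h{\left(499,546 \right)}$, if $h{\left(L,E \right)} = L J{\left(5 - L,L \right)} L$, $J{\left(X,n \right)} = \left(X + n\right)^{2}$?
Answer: $6187366$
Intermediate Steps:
$h{\left(L,E \right)} = 25 L^{2}$ ($h{\left(L,E \right)} = L \left(\left(5 - L\right) + L\right)^{2} L = L 5^{2} L = L 25 L = 25 L L = 25 L^{2}$)
$-37659 + h{\left(499,546 \right)} = -37659 + 25 \cdot 499^{2} = -37659 + 25 \cdot 249001 = -37659 + 6225025 = 6187366$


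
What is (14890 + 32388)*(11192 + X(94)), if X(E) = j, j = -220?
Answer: 518734216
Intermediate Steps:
X(E) = -220
(14890 + 32388)*(11192 + X(94)) = (14890 + 32388)*(11192 - 220) = 47278*10972 = 518734216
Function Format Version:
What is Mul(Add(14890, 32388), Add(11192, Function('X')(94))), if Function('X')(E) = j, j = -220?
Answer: 518734216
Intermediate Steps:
Function('X')(E) = -220
Mul(Add(14890, 32388), Add(11192, Function('X')(94))) = Mul(Add(14890, 32388), Add(11192, -220)) = Mul(47278, 10972) = 518734216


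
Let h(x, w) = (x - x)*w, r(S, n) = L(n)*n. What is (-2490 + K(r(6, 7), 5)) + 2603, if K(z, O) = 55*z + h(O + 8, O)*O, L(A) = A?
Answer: 2808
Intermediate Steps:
r(S, n) = n² (r(S, n) = n*n = n²)
h(x, w) = 0 (h(x, w) = 0*w = 0)
K(z, O) = 55*z (K(z, O) = 55*z + 0*O = 55*z + 0 = 55*z)
(-2490 + K(r(6, 7), 5)) + 2603 = (-2490 + 55*7²) + 2603 = (-2490 + 55*49) + 2603 = (-2490 + 2695) + 2603 = 205 + 2603 = 2808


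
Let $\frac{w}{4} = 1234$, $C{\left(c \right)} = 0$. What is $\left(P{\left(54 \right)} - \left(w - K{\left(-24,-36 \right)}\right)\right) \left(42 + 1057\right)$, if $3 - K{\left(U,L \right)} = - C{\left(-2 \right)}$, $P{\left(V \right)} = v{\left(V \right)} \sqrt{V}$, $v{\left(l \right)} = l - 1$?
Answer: $-5421367 + 174741 \sqrt{6} \approx -4.9933 \cdot 10^{6}$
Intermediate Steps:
$v{\left(l \right)} = -1 + l$
$P{\left(V \right)} = \sqrt{V} \left(-1 + V\right)$ ($P{\left(V \right)} = \left(-1 + V\right) \sqrt{V} = \sqrt{V} \left(-1 + V\right)$)
$K{\left(U,L \right)} = 3$ ($K{\left(U,L \right)} = 3 - \left(-1\right) 0 = 3 - 0 = 3 + 0 = 3$)
$w = 4936$ ($w = 4 \cdot 1234 = 4936$)
$\left(P{\left(54 \right)} - \left(w - K{\left(-24,-36 \right)}\right)\right) \left(42 + 1057\right) = \left(\sqrt{54} \left(-1 + 54\right) + \left(3 - 4936\right)\right) \left(42 + 1057\right) = \left(3 \sqrt{6} \cdot 53 + \left(3 - 4936\right)\right) 1099 = \left(159 \sqrt{6} - 4933\right) 1099 = \left(-4933 + 159 \sqrt{6}\right) 1099 = -5421367 + 174741 \sqrt{6}$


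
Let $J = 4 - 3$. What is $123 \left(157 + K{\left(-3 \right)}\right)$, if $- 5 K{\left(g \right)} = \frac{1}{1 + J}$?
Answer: $\frac{192987}{10} \approx 19299.0$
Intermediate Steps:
$J = 1$
$K{\left(g \right)} = - \frac{1}{10}$ ($K{\left(g \right)} = - \frac{1}{5 \left(1 + 1\right)} = - \frac{1}{5 \cdot 2} = \left(- \frac{1}{5}\right) \frac{1}{2} = - \frac{1}{10}$)
$123 \left(157 + K{\left(-3 \right)}\right) = 123 \left(157 - \frac{1}{10}\right) = 123 \cdot \frac{1569}{10} = \frac{192987}{10}$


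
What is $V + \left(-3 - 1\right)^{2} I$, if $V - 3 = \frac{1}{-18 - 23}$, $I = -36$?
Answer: $- \frac{23494}{41} \approx -573.02$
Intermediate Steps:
$V = \frac{122}{41}$ ($V = 3 + \frac{1}{-18 - 23} = 3 + \frac{1}{-41} = 3 - \frac{1}{41} = \frac{122}{41} \approx 2.9756$)
$V + \left(-3 - 1\right)^{2} I = \frac{122}{41} + \left(-3 - 1\right)^{2} \left(-36\right) = \frac{122}{41} + \left(-4\right)^{2} \left(-36\right) = \frac{122}{41} + 16 \left(-36\right) = \frac{122}{41} - 576 = - \frac{23494}{41}$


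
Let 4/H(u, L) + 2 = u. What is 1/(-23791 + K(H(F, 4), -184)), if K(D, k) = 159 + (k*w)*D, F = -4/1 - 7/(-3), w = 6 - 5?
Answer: -11/257744 ≈ -4.2678e-5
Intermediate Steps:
w = 1
F = -5/3 (F = -4*1 - 7*(-1/3) = -4 + 7/3 = -5/3 ≈ -1.6667)
H(u, L) = 4/(-2 + u)
K(D, k) = 159 + D*k (K(D, k) = 159 + (k*1)*D = 159 + k*D = 159 + D*k)
1/(-23791 + K(H(F, 4), -184)) = 1/(-23791 + (159 + (4/(-2 - 5/3))*(-184))) = 1/(-23791 + (159 + (4/(-11/3))*(-184))) = 1/(-23791 + (159 + (4*(-3/11))*(-184))) = 1/(-23791 + (159 - 12/11*(-184))) = 1/(-23791 + (159 + 2208/11)) = 1/(-23791 + 3957/11) = 1/(-257744/11) = -11/257744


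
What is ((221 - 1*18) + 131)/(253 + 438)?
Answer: 334/691 ≈ 0.48336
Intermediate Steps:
((221 - 1*18) + 131)/(253 + 438) = ((221 - 18) + 131)/691 = (203 + 131)*(1/691) = 334*(1/691) = 334/691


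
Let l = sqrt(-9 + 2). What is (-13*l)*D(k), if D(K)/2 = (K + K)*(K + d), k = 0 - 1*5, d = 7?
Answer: 520*I*sqrt(7) ≈ 1375.8*I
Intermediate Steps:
k = -5 (k = 0 - 5 = -5)
l = I*sqrt(7) (l = sqrt(-7) = I*sqrt(7) ≈ 2.6458*I)
D(K) = 4*K*(7 + K) (D(K) = 2*((K + K)*(K + 7)) = 2*((2*K)*(7 + K)) = 2*(2*K*(7 + K)) = 4*K*(7 + K))
(-13*l)*D(k) = (-13*I*sqrt(7))*(4*(-5)*(7 - 5)) = (-13*I*sqrt(7))*(4*(-5)*2) = -13*I*sqrt(7)*(-40) = 520*I*sqrt(7)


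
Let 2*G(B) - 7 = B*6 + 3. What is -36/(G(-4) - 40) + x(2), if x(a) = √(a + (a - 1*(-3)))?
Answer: 36/47 + √7 ≈ 3.4117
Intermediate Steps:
x(a) = √(3 + 2*a) (x(a) = √(a + (a + 3)) = √(a + (3 + a)) = √(3 + 2*a))
G(B) = 5 + 3*B (G(B) = 7/2 + (B*6 + 3)/2 = 7/2 + (6*B + 3)/2 = 7/2 + (3 + 6*B)/2 = 7/2 + (3/2 + 3*B) = 5 + 3*B)
-36/(G(-4) - 40) + x(2) = -36/((5 + 3*(-4)) - 40) + √(3 + 2*2) = -36/((5 - 12) - 40) + √(3 + 4) = -36/(-7 - 40) + √7 = -36/(-47) + √7 = -36*(-1/47) + √7 = 36/47 + √7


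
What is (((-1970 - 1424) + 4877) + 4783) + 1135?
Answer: 7401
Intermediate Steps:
(((-1970 - 1424) + 4877) + 4783) + 1135 = ((-3394 + 4877) + 4783) + 1135 = (1483 + 4783) + 1135 = 6266 + 1135 = 7401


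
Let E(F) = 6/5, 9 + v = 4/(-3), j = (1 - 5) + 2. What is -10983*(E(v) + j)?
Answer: 43932/5 ≈ 8786.4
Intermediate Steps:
j = -2 (j = -4 + 2 = -2)
v = -31/3 (v = -9 + 4/(-3) = -9 + 4*(-⅓) = -9 - 4/3 = -31/3 ≈ -10.333)
E(F) = 6/5 (E(F) = 6*(⅕) = 6/5)
-10983*(E(v) + j) = -10983*(6/5 - 2) = -10983*(-⅘) = 43932/5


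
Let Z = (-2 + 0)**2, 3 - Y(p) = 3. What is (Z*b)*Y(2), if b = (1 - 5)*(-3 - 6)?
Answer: 0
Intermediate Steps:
Y(p) = 0 (Y(p) = 3 - 1*3 = 3 - 3 = 0)
b = 36 (b = -4*(-9) = 36)
Z = 4 (Z = (-2)**2 = 4)
(Z*b)*Y(2) = (4*36)*0 = 144*0 = 0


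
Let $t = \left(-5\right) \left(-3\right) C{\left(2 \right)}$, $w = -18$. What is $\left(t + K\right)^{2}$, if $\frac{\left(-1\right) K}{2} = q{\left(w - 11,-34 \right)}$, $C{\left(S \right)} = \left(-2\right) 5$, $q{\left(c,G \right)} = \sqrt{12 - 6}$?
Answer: $22524 + 600 \sqrt{6} \approx 23994.0$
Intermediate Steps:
$q{\left(c,G \right)} = \sqrt{6}$
$C{\left(S \right)} = -10$
$t = -150$ ($t = \left(-5\right) \left(-3\right) \left(-10\right) = 15 \left(-10\right) = -150$)
$K = - 2 \sqrt{6} \approx -4.899$
$\left(t + K\right)^{2} = \left(-150 - 2 \sqrt{6}\right)^{2}$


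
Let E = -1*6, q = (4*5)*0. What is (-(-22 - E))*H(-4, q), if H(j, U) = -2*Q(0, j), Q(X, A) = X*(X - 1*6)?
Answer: 0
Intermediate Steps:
Q(X, A) = X*(-6 + X) (Q(X, A) = X*(X - 6) = X*(-6 + X))
q = 0 (q = 20*0 = 0)
H(j, U) = 0 (H(j, U) = -0*(-6 + 0) = -0*(-6) = -2*0 = 0)
E = -6
(-(-22 - E))*H(-4, q) = -(-22 - 1*(-6))*0 = -(-22 + 6)*0 = -1*(-16)*0 = 16*0 = 0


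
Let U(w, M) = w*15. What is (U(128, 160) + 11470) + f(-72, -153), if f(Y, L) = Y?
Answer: 13318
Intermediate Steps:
U(w, M) = 15*w
(U(128, 160) + 11470) + f(-72, -153) = (15*128 + 11470) - 72 = (1920 + 11470) - 72 = 13390 - 72 = 13318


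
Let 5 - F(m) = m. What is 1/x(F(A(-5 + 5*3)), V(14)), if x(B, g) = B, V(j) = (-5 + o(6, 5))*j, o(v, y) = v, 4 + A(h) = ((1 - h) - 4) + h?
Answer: 1/12 ≈ 0.083333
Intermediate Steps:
A(h) = -7 (A(h) = -4 + (((1 - h) - 4) + h) = -4 + ((-3 - h) + h) = -4 - 3 = -7)
F(m) = 5 - m
V(j) = j (V(j) = (-5 + 6)*j = 1*j = j)
1/x(F(A(-5 + 5*3)), V(14)) = 1/(5 - 1*(-7)) = 1/(5 + 7) = 1/12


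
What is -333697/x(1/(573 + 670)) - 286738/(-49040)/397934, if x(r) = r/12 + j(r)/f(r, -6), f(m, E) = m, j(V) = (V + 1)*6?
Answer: -9713283020569259627/217262873038596400 ≈ -44.708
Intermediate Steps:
j(V) = 6 + 6*V (j(V) = (1 + V)*6 = 6 + 6*V)
x(r) = r/12 + (6 + 6*r)/r
-333697/x(1/(573 + 670)) - 286738/(-49040)/397934 = -333697/(6 + 6/(1/(573 + 670)) + 1/(12*(573 + 670))) - 286738/(-49040)/397934 = -333697/(6 + 6/(1/1243) + (1/12)/1243) - 286738*(-1/49040)*(1/397934) = -333697/(6 + 6/(1/1243) + (1/12)*(1/1243)) + (143369/24520)*(1/397934) = -333697/(6 + 6*1243 + 1/14916) + 143369/9757341680 = -333697/(6 + 7458 + 1/14916) + 143369/9757341680 = -333697/111333025/14916 + 143369/9757341680 = -333697*14916/111333025 + 143369/9757341680 = -4977424452/111333025 + 143369/9757341680 = -9713283020569259627/217262873038596400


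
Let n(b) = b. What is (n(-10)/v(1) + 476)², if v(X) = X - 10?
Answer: 18438436/81 ≈ 2.2764e+5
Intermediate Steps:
v(X) = -10 + X
(n(-10)/v(1) + 476)² = (-10/(-10 + 1) + 476)² = (-10/(-9) + 476)² = (-10*(-⅑) + 476)² = (10/9 + 476)² = (4294/9)² = 18438436/81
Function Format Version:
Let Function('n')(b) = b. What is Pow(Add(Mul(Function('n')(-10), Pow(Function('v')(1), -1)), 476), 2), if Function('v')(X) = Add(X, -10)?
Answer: Rational(18438436, 81) ≈ 2.2764e+5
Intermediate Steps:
Function('v')(X) = Add(-10, X)
Pow(Add(Mul(Function('n')(-10), Pow(Function('v')(1), -1)), 476), 2) = Pow(Add(Mul(-10, Pow(Add(-10, 1), -1)), 476), 2) = Pow(Add(Mul(-10, Pow(-9, -1)), 476), 2) = Pow(Add(Mul(-10, Rational(-1, 9)), 476), 2) = Pow(Add(Rational(10, 9), 476), 2) = Pow(Rational(4294, 9), 2) = Rational(18438436, 81)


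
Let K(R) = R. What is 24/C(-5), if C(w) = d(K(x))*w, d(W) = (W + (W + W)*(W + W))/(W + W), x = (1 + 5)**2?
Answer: -48/725 ≈ -0.066207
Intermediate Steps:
x = 36 (x = 6**2 = 36)
d(W) = (W + 4*W**2)/(2*W) (d(W) = (W + (2*W)*(2*W))/((2*W)) = (W + 4*W**2)*(1/(2*W)) = (W + 4*W**2)/(2*W))
C(w) = 145*w/2 (C(w) = (1/2 + 2*36)*w = (1/2 + 72)*w = 145*w/2)
24/C(-5) = 24/(((145/2)*(-5))) = 24/(-725/2) = 24*(-2/725) = -48/725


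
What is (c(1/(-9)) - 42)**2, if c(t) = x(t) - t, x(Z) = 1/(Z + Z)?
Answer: 697225/324 ≈ 2151.9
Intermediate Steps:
x(Z) = 1/(2*Z)
c(t) = 1/(2*t) - t
(c(1/(-9)) - 42)**2 = ((1/(2*(1/(-9))) - 1/(-9)) - 42)**2 = ((1/(2*(-1/9)) - 1*(-1/9)) - 42)**2 = (((1/2)*(-9) + 1/9) - 42)**2 = ((-9/2 + 1/9) - 42)**2 = (-79/18 - 42)**2 = (-835/18)**2 = 697225/324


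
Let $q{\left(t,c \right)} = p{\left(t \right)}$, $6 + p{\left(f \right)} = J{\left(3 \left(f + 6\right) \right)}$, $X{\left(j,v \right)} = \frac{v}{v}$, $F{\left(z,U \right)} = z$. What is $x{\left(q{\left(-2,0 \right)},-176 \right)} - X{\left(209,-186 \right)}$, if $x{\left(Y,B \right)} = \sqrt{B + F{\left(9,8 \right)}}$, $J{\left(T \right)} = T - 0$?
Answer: $-1 + i \sqrt{167} \approx -1.0 + 12.923 i$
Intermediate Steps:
$X{\left(j,v \right)} = 1$
$J{\left(T \right)} = T$ ($J{\left(T \right)} = T + 0 = T$)
$p{\left(f \right)} = 12 + 3 f$ ($p{\left(f \right)} = -6 + 3 \left(f + 6\right) = -6 + 3 \left(6 + f\right) = -6 + \left(18 + 3 f\right) = 12 + 3 f$)
$q{\left(t,c \right)} = 12 + 3 t$
$x{\left(Y,B \right)} = \sqrt{9 + B}$ ($x{\left(Y,B \right)} = \sqrt{B + 9} = \sqrt{9 + B}$)
$x{\left(q{\left(-2,0 \right)},-176 \right)} - X{\left(209,-186 \right)} = \sqrt{9 - 176} - 1 = \sqrt{-167} - 1 = i \sqrt{167} - 1 = -1 + i \sqrt{167}$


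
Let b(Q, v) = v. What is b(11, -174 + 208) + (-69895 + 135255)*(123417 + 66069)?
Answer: 12384804994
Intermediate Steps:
b(11, -174 + 208) + (-69895 + 135255)*(123417 + 66069) = (-174 + 208) + (-69895 + 135255)*(123417 + 66069) = 34 + 65360*189486 = 34 + 12384804960 = 12384804994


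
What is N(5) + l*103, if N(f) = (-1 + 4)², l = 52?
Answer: 5365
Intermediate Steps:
N(f) = 9 (N(f) = 3² = 9)
N(5) + l*103 = 9 + 52*103 = 9 + 5356 = 5365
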